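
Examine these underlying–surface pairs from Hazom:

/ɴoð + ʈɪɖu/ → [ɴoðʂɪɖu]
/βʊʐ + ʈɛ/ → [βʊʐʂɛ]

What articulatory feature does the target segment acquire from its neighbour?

manner

The segment that alternates is /ʈ/, which surfaces as [ʂ] when adjacent to /ð/.
/ʈ/ is a stop while /ð/ is a fricative; the output [ʂ] is a fricative, matching the trigger — so the feature that spreads is manner.
The other alternating form patterns the same way: /ʈ/ → [ʂ] after /ʐ/ (stop → fricative, matching a fricative) — only manner changes, and always toward the preceding segment.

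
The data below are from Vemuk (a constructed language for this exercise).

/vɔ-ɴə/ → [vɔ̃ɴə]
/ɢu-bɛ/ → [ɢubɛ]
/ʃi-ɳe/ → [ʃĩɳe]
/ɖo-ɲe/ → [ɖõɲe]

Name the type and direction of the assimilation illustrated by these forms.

The vowel /ɔ/ surfaces as nasalised [ɔ̃] next to the following nasal /ɴ/ — it has acquired the [+nasal] feature of its neighbour.
The other forms show the same pattern: /i/ → [ĩ] before /ɳ/; /o/ → [õ] before /ɲ/ — each time a vowel is nasalised next to a following nasal.
No change occurs in [ɢubɛ] because the vowel at the boundary is adjacent to an oral consonant, not a nasal (/u/ next to /b/).
Because the conditioning nasal is to the right of the vowel that changes, the process is regressive (anticipatory).

regressive nasality assimilation (vowel nasalisation)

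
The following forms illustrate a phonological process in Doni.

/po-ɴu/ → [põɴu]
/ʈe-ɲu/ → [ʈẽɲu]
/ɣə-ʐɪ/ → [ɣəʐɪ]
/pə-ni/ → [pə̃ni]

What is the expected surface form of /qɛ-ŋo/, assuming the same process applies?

[qɛ̃ŋo]

The data show regressive nasality assimilation (vowel nasalisation): /o/ → [õ] before /ɴ/; /e/ → [ẽ] before /ɲ/; /ə/ → [ə̃] before /n/ — a vowel is nasalised by an immediately following nasal consonant.
No change occurs in [ɣəʐɪ] because the vowel at the boundary is adjacent to an oral consonant, not a nasal (/ə/ next to /ʐ/).
The vowel /ɛ/ is adjacent to the following nasal /ŋ/, so it acquires [+nasal] and surfaces as [ɛ̃].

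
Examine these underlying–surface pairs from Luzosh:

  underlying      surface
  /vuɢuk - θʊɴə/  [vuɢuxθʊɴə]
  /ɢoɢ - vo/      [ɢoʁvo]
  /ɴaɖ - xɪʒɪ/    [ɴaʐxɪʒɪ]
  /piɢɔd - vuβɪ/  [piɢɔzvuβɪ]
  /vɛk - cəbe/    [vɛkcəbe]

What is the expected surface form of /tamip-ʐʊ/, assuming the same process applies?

[tamiɸʐʊ]

The data show regressive manner assimilation: /k/ → [x] before /θ/; /ɢ/ → [ʁ] before /v/; /ɖ/ → [ʐ] before /x/; /d/ → [z] before /v/. In each pair only manner changes, matching the following consonant, while place and voice stay constant.
No alternation appears in [vɛkcəbe]: there the adjacent consonants already agree in manner (/k/ and /c/ are both stops), so this form is consistent with the same rule.
/p/ is a voiceless bilabial stop. The following trigger /ʐ/ is a fricative, so /p/ must become a fricative as well.
A voiceless bilabial fricative is [ɸ], so the surface segment is [ɸ].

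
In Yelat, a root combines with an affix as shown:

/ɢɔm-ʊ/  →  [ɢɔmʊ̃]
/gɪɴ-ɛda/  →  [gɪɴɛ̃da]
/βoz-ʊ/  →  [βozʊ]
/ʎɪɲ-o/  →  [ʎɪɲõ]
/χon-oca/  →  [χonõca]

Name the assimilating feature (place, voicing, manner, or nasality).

The vowel /ʊ/ surfaces as nasalised [ʊ̃] next to the preceding nasal /m/ — it has acquired the [+nasal] feature of its neighbour.
Likewise in the remaining data: /ɛ/ → [ɛ̃] after /ɴ/; /o/ → [õ] after /ɲ/; /o/ → [õ] after /n/ — each time a vowel is nasalised next to a preceding nasal.
No change occurs in [βozʊ] because the vowel at the boundary is adjacent to an oral consonant, not a nasal (/ʊ/ next to /z/).

nasality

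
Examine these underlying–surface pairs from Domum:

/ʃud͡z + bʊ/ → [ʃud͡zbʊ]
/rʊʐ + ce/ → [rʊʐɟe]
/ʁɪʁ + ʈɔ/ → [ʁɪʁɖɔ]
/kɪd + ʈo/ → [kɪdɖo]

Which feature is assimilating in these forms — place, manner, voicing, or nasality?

voicing

Underlying /c/ is realised as [ɟ] next to /ʐ/; /ʐ/ itself does not change.
/c/ is voiceless while /ʐ/ is voiced; the output [ɟ] is voiced, matching the trigger — so the feature that spreads is voicing.
Checking the remaining alternations: /ʈ/ → [ɖ] after /ʁ/ (voiceless → voiced, matching voiced); /ʈ/ → [ɖ] after /d/ (voiceless → voiced, matching voiced) — only voicing changes, and always toward the preceding segment.
Nothing changes in [ʃud͡zbʊ]: there the adjacent consonants already agree in voicing (/b/ and /d͡z/ are both voiced), so this form is consistent with the same rule.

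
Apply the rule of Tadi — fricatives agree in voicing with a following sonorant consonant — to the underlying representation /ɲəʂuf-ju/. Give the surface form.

/f/ is a voiceless labiodental fricative. The following trigger /j/ is voiced, so /f/ must become voiced as well.
The voiced labiodental fricative is [v], so /f/ → [v].

[ɲəʂuvju]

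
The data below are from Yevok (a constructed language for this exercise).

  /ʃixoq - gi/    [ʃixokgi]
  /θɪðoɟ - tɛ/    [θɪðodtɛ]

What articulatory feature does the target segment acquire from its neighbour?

place

Comparing underlying and surface forms, /q/ → [k] is the alternation; the neighbouring /g/ is constant.
The change uvular → velar matches the place of the following /g/, identifying this as place assimilation.
The other alternating form patterns the same way: /ɟ/ → [d] before /t/ (palatal → alveolar, matching alveolar) — only place changes, and always toward the following segment.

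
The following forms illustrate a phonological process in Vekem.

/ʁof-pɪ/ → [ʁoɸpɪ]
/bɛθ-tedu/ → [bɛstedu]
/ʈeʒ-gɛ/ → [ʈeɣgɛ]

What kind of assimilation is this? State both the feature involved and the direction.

regressive place assimilation

Comparing underlying and surface forms, /f/ → [ɸ] is the alternation; the neighbouring /p/ is constant.
/f/ is labiodental while /p/ is bilabial; the output [ɸ] is bilabial, matching the trigger — so the feature that spreads is place.
Manner and voice are unchanged, so the assimilation is partial, not total.
The same holds elsewhere in the data: /θ/ → [s] before /t/ (dental → alveolar, matching alveolar); /ʒ/ → [ɣ] before /g/ (postalveolar → velar, matching velar) — only place changes, and always toward the following segment.
The trigger is the following segment, so the direction is regressive (anticipatory).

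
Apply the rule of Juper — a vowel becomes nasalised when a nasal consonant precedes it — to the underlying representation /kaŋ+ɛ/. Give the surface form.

/ɛ/ sits next to the nasal /ŋ/ and is therefore nasalised to [ɛ̃].

[kaŋɛ̃]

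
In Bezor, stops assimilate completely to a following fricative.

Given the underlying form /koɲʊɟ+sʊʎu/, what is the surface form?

/ɟ/ is the segment targeted by the rule; it sits immediately before /s/, so it assimilates completely and surfaces as [s].

[koɲʊssʊʎu]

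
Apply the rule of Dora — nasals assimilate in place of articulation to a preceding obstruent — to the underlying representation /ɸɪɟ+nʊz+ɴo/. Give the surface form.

The rule targets /n/ (voiced alveolar nasal), which sits after the trigger /ɟ/ (palatal).
The voiced palatal nasal is [ɲ], so /n/ → [ɲ].
The same rule applies at the second boundary: /ɴ/ → [n] next to /z/.

[ɸɪɟɲʊzno]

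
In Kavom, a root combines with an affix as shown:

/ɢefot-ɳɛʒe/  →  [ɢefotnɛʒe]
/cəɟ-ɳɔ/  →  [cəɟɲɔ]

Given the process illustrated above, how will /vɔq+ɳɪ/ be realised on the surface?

[vɔqɴɪ]

The data show progressive place assimilation: /ɳ/ → [n] after /t/; /ɳ/ → [ɲ] after /ɟ/. In each pair only place changes, matching the preceding consonant, while manner and voice stay constant.
/ɳ/ is a voiced retroflex nasal. The preceding trigger /q/ is uvular, so /ɳ/ must become uvular as well.
Changing only its place to uvular gives [ɴ] — the voiced uvular nasal.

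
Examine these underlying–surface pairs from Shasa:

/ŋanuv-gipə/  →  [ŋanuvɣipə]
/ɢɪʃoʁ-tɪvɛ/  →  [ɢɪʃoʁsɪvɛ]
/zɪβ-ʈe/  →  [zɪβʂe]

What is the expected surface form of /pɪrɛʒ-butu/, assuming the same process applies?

[pɪrɛʒβutu]

The data show progressive manner assimilation: /g/ → [ɣ] after /v/; /t/ → [s] after /ʁ/; /ʈ/ → [ʂ] after /β/. In each pair only manner changes, matching the preceding consonant, while place and voice stay constant.
The rule targets /b/ (voiced bilabial stop), which sits after the trigger /ʒ/ (fricative).
Changing only its manner to fricative gives [β] — the voiced bilabial fricative.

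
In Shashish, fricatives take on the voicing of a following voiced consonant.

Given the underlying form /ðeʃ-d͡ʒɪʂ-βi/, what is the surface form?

/ʃ/ is a voiceless postalveolar fricative. The following trigger /d͡ʒ/ is voiced, so /ʃ/ must become voiced as well.
Changing only its voicing to voiced gives [ʒ] — the voiced postalveolar fricative.
The same rule applies at the second boundary: /ʂ/ → [ʐ] next to /β/.

[ðeʒd͡ʒɪʐβi]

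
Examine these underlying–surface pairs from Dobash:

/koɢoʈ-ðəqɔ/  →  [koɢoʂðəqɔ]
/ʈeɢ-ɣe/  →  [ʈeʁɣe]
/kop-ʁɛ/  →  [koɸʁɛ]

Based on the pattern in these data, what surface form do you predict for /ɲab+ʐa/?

The data show regressive manner assimilation: /ʈ/ → [ʂ] before /ð/; /ɢ/ → [ʁ] before /ɣ/; /p/ → [ɸ] before /ʁ/. In each pair only manner changes, matching the following consonant, while place and voice stay constant.
The rule targets /b/ (voiced bilabial stop), which sits before the trigger /ʐ/ (fricative).
Changing only its manner to fricative gives [β] — the voiced bilabial fricative.

[ɲaβʐa]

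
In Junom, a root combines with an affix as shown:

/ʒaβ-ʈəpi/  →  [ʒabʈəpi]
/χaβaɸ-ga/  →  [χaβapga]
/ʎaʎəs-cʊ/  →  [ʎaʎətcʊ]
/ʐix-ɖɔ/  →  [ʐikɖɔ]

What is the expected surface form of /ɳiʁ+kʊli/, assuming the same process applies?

The data show regressive manner assimilation: /β/ → [b] before /ʈ/; /ɸ/ → [p] before /g/; /s/ → [t] before /c/; /x/ → [k] before /ɖ/. In each pair only manner changes, matching the following consonant, while place and voice stay constant.
/ʁ/ is a voiced uvular fricative. The following trigger /k/ is a stop, so /ʁ/ must become a stop as well.
The voiced uvular stop is [ɢ], so /ʁ/ → [ɢ].

[ɳiɢkʊli]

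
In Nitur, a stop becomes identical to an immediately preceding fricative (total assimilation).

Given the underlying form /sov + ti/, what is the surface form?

[sovvi]

/t/ is the segment targeted by the rule; it sits immediately after /v/, so it assimilates completely and surfaces as [v].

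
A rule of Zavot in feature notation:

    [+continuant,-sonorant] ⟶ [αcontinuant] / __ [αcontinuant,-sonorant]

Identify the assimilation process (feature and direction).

regressive manner assimilation

The rule copies [continuant] (continuancy) from the environment onto the target fricatives; since [±continuant] encodes the stop/fricative manner contrast, the assimilating dimension is manner.
The conditioning segment sits to the right of the focus bar, meaning the trigger follows the segment that changes — regressive assimilation.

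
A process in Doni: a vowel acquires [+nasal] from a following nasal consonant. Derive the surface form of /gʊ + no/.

[gʊ̃no]

/ʊ/ sits next to the nasal /n/ and is therefore nasalised to [ʊ̃].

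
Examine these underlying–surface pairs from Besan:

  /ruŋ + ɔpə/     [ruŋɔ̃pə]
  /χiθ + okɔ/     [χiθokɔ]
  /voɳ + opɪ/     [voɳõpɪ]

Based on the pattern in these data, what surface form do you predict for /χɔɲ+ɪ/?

[χɔɲɪ̃]

The data show progressive nasality assimilation (vowel nasalisation): /ɔ/ → [ɔ̃] after /ŋ/; /o/ → [õ] after /ɳ/ — a vowel is nasalised by an immediately preceding nasal consonant.
No change occurs in [χiθokɔ] because the vowel at the boundary is adjacent to an oral consonant, not a nasal (/o/ next to /θ/).
/ɪ/ sits next to the nasal /ɲ/ and is therefore nasalised to [ɪ̃].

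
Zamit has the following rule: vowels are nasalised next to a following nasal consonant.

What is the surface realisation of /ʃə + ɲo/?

/ə/ sits next to the nasal /ɲ/ and is therefore nasalised to [ə̃].

[ʃə̃ɲo]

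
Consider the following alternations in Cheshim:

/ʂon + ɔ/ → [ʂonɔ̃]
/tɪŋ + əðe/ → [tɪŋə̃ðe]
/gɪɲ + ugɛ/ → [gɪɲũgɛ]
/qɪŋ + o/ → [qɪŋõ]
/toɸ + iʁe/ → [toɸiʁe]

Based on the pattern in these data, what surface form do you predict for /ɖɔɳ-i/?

[ɖɔɳĩ]

The data show progressive nasality assimilation (vowel nasalisation): /ɔ/ → [ɔ̃] after /n/; /ə/ → [ə̃] after /ŋ/; /u/ → [ũ] after /ɲ/; /o/ → [õ] after /ŋ/ — a vowel is nasalised by an immediately preceding nasal consonant.
No change occurs in [toɸiʁe] because the vowel at the boundary is adjacent to an oral consonant, not a nasal (/i/ next to /ɸ/).
The vowel /i/ is adjacent to the preceding nasal /ɳ/, so it acquires [+nasal] and surfaces as [ĩ].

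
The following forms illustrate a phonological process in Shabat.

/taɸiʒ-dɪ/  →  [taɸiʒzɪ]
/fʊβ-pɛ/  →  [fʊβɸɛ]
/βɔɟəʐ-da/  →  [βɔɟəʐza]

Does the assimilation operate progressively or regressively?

progressive

The segment that alternates is /d/, which surfaces as [z] when adjacent to /ʒ/.
/d/ is a stop while /ʒ/ is a fricative; the output [z] is a fricative, matching the trigger — so the feature that spreads is manner.
The same holds elsewhere in the data: /p/ → [ɸ] after /β/ (stop → fricative, matching a fricative); /d/ → [z] after /ʐ/ (stop → fricative, matching a fricative) — only manner changes, and always toward the preceding segment.
Since the segment that changes follows the conditioning segment, the assimilation is progressive.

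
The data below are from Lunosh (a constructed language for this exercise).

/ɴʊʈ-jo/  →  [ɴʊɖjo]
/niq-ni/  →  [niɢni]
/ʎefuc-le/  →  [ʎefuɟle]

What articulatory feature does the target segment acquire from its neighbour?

Comparing underlying and surface forms, /ʈ/ → [ɖ] is the alternation; the neighbouring /j/ is constant.
The change voiceless → voiced matches the voicing of the following /j/, identifying this as voicing assimilation.
Checking the remaining alternations: /q/ → [ɢ] before /n/ (voiceless → voiced, matching voiced); /c/ → [ɟ] before /l/ (voiceless → voiced, matching voiced) — only voicing changes, and always toward the following segment.

voicing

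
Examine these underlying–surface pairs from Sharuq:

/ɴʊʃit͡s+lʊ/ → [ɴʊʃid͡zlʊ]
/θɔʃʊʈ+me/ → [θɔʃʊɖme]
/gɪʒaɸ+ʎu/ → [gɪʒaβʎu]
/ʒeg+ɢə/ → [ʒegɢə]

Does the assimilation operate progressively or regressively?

Comparing underlying and surface forms, /t͡s/ → [d͡z] is the alternation; the neighbouring /l/ is constant.
/t͡s/ is voiceless while /l/ is voiced; the output [d͡z] is voiced, matching the trigger — so the feature that spreads is voicing.
Checking the remaining alternations: /ʈ/ → [ɖ] before /m/ (voiceless → voiced, matching voiced); /ɸ/ → [β] before /ʎ/ (voiceless → voiced, matching voiced) — only voicing changes, and always toward the following segment.
Nothing changes in [ʒegɢə]: there the adjacent consonants already agree in voicing (/g/ and /ɢ/ are both voiced), so this form is consistent with the same rule.
Since the segment that changes precedes the conditioning segment, the assimilation is regressive.

regressive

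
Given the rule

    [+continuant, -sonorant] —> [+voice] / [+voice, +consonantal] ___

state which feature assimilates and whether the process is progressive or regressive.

progressive voicing assimilation

The structural change is [+voice], and the conditioning segment [+voice, +consonantal] (a voiced consonant) is itself voiced, so the target comes to share the voicing of its neighbour — voicing assimilation.
Since the environment is written before the underscore, the trigger precedes the target; the direction is progressive.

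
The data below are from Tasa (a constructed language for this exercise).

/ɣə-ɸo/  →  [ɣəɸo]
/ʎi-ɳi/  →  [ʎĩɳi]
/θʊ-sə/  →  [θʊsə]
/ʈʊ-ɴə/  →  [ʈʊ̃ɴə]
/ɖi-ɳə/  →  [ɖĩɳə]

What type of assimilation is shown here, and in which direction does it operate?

regressive nasality assimilation (vowel nasalisation)

The vowel /i/ surfaces as nasalised [ĩ] next to the following nasal /ɳ/ — it has acquired the [+nasal] feature of its neighbour.
The other form shows the same pattern: /ʊ/ → [ʊ̃] before /ɴ/ — each time a vowel is nasalised next to a following nasal.
No change occurs in [ɣəɸo], [θʊsə] because the vowel at the boundary is adjacent to an oral consonant, not a nasal (/ə/ next to /ɸ/; /ʊ/ next to /s/).
Because the conditioning nasal is to the right of the vowel that changes, the process is regressive (anticipatory).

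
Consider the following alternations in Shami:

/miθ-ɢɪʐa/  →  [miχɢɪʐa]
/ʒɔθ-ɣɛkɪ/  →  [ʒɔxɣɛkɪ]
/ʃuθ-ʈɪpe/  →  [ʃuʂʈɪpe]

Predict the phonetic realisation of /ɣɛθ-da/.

The data show regressive place assimilation: /θ/ → [χ] before /ɢ/; /θ/ → [x] before /ɣ/; /θ/ → [ʂ] before /ʈ/. In each pair only place changes, matching the following consonant, while manner and voice stay constant.
The rule targets /θ/ (voiceless dental fricative), which sits before the trigger /d/ (alveolar).
A voiceless alveolar fricative is [s], so the surface segment is [s].

[ɣɛsda]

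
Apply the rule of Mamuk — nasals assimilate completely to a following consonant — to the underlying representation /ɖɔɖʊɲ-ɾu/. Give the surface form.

[ɖɔɖʊɾɾu]

/ɲ/ is the segment targeted by the rule; it sits immediately before /ɾ/, so it assimilates completely and surfaces as [ɾ].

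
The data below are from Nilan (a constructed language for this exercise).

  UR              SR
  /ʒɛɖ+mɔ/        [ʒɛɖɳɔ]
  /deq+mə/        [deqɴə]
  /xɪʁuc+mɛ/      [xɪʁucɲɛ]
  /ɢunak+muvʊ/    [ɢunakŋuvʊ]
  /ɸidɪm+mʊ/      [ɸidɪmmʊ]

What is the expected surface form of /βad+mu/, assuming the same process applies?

The data show progressive place assimilation: /m/ → [ɳ] after /ɖ/; /m/ → [ɴ] after /q/; /m/ → [ɲ] after /c/; /m/ → [ŋ] after /k/. In each pair only place changes, matching the preceding consonant, while manner and voice stay constant.
No alternation appears in [ɸidɪmmʊ]: there the adjacent consonants already agree in place (/m/ and /m/ are both bilabial), so this form is consistent with the same rule.
/m/ is a voiced bilabial nasal. The preceding trigger /d/ is alveolar, so /m/ must become alveolar as well.
Changing only its place to alveolar gives [n] — the voiced alveolar nasal.

[βadnu]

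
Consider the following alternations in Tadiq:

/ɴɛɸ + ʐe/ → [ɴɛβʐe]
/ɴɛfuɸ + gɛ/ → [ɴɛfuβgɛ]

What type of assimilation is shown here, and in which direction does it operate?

regressive voicing assimilation

Underlying /ɸ/ is realised as [β] next to /ʐ/; /ʐ/ itself does not change.
The change voiceless → voiced matches the voicing of the following /ʐ/, identifying this as voicing assimilation.
Place and manner are unchanged, so the assimilation is partial, not total.
The other alternating form patterns the same way: /ɸ/ → [β] before /g/ (voiceless → voiced, matching voiced) — only voicing changes, and always toward the following segment.
The trigger is the following segment, so the direction is regressive (anticipatory).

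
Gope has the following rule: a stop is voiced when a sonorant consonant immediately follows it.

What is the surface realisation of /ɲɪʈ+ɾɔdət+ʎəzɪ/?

/ʈ/ is a voiceless retroflex stop. The following trigger /ɾ/ is voiced, so /ʈ/ must become voiced as well.
A voiced retroflex stop is [ɖ], so the surface segment is [ɖ].
At the second juncture, /t/ likewise becomes [d] adjacent to /ʎ/.

[ɲɪɖɾɔdədʎəzɪ]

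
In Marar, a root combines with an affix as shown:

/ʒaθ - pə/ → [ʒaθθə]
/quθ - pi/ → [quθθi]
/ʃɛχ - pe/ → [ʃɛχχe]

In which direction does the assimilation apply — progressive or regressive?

progressive

Underlying /p/ is realised as [θ] next to /θ/; /θ/ itself does not change.
The output [θ] is identical to the trigger /θ/ — every feature (place, manner, voicing) has been copied — so this is total assimilation.
The remaining alternation confirms this: /p/ → [χ] after /χ/ — in each case the output is a copy of the preceding consonant.
The trigger is the preceding segment, so the direction is progressive (perseverative).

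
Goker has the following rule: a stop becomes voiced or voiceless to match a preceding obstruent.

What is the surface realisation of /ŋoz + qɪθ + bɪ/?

[ŋozɢɪθpɪ]

/q/ is a voiceless uvular stop. The preceding trigger /z/ is voiced, so /q/ must become voiced as well.
Changing only its voicing to voiced gives [ɢ] — the voiced uvular stop.
The same rule applies at the second boundary: /b/ → [p] next to /θ/.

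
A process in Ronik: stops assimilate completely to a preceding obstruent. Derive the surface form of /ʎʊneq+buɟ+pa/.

[ʎʊneqquɟɟa]

/b/ is the segment targeted by the rule; it sits immediately after /q/, so it assimilates completely and surfaces as [q].
At the second juncture, /p/ likewise becomes [ɟ] adjacent to /ɟ/.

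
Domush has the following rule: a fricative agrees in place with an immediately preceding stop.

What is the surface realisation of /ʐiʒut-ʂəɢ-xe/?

/ʂ/ is a voiceless retroflex fricative. The preceding trigger /t/ is alveolar, so /ʂ/ must become alveolar as well.
The voiceless alveolar fricative is [s], so /ʂ/ → [s].
At the second juncture, /x/ likewise becomes [χ] adjacent to /ɢ/.

[ʐiʒutsəɢχe]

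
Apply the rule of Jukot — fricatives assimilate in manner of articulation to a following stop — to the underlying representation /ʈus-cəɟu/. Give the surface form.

The rule targets /s/ (voiceless alveolar fricative), which sits before the trigger /c/ (stop).
Changing only its manner to stop gives [t] — the voiceless alveolar stop.

[ʈutcəɟu]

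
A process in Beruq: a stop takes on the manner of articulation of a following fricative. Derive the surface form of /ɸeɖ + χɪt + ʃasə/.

[ɸeʐχɪsʃasə]

/ɖ/ is a voiced retroflex stop. The following trigger /χ/ is a fricative, so /ɖ/ must become a fricative as well.
The voiced retroflex fricative is [ʐ], so /ɖ/ → [ʐ].
The same rule applies at the second boundary: /t/ → [s] next to /ʃ/.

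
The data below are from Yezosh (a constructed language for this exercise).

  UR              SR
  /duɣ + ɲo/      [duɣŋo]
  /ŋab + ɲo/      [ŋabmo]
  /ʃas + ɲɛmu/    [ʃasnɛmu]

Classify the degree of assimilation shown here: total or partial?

partial assimilation

Underlying /ɲ/ is realised as [ŋ] next to /ɣ/; /ɣ/ itself does not change.
/ɲ/ is palatal while /ɣ/ is velar; the output [ŋ] is velar, matching the trigger — so the feature that spreads is place.
Manner and voice are unchanged, so the assimilation is partial, not total.
The other alternating forms pattern the same way: /ɲ/ → [m] after /b/ (palatal → bilabial, matching bilabial); /ɲ/ → [n] after /s/ (palatal → alveolar, matching alveolar) — only place changes, and always toward the preceding segment.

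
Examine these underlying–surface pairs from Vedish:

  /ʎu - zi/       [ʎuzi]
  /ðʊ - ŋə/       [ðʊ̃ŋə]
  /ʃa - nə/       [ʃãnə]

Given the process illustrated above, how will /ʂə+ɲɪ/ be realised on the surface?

[ʂə̃ɲɪ]

The data show regressive nasality assimilation (vowel nasalisation): /ʊ/ → [ʊ̃] before /ŋ/; /a/ → [ã] before /n/ — a vowel is nasalised by an immediately following nasal consonant.
No change occurs in [ʎuzi] because the vowel at the boundary is adjacent to an oral consonant, not a nasal (/u/ next to /z/).
The vowel /ə/ is adjacent to the following nasal /ɲ/, so it acquires [+nasal] and surfaces as [ə̃].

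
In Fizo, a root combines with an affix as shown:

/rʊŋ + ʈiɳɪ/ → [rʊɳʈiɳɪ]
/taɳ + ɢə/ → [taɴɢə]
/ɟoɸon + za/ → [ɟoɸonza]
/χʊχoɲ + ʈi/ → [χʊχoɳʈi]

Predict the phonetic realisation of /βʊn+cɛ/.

[βʊɲcɛ]

The data show regressive place assimilation: /ŋ/ → [ɳ] before /ʈ/; /ɳ/ → [ɴ] before /ɢ/; /ɲ/ → [ɳ] before /ʈ/. In each pair only place changes, matching the following consonant, while manner and voice stay constant.
No alternation appears in [ɟoɸonza]: there the adjacent consonants already agree in place (/n/ and /z/ are both alveolar), so this form is consistent with the same rule.
The rule targets /n/ (voiced alveolar nasal), which sits before the trigger /c/ (palatal).
A voiced palatal nasal is [ɲ], so the surface segment is [ɲ].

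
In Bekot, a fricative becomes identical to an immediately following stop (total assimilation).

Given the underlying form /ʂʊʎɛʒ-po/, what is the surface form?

/ʒ/ is the segment targeted by the rule; it sits immediately before /p/, so it assimilates completely and surfaces as [p].

[ʂʊʎɛppo]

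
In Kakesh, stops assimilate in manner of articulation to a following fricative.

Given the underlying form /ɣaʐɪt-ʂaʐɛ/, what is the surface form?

[ɣaʐɪsʂaʐɛ]

/t/ is a voiceless alveolar stop. The following trigger /ʂ/ is a fricative, so /t/ must become a fricative as well.
A voiceless alveolar fricative is [s], so the surface segment is [s].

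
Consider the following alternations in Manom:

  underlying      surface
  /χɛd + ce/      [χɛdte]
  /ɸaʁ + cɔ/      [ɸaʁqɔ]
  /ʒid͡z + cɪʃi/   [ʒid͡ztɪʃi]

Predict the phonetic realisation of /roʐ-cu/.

[roʐʈu]

The data show progressive place assimilation: /c/ → [t] after /d/; /c/ → [q] after /ʁ/; /c/ → [t] after /d͡z/. In each pair only place changes, matching the preceding consonant, while manner and voice stay constant.
The rule targets /c/ (voiceless palatal stop), which sits after the trigger /ʐ/ (retroflex).
Changing only its place to retroflex gives [ʈ] — the voiceless retroflex stop.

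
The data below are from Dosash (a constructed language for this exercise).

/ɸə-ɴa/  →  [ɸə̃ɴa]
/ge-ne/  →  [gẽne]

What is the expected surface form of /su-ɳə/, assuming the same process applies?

The data show regressive nasality assimilation (vowel nasalisation): /ə/ → [ə̃] before /ɴ/; /e/ → [ẽ] before /n/ — a vowel is nasalised by an immediately following nasal consonant.
The vowel /u/ is adjacent to the following nasal /ɳ/, so it acquires [+nasal] and surfaces as [ũ].

[sũɳə]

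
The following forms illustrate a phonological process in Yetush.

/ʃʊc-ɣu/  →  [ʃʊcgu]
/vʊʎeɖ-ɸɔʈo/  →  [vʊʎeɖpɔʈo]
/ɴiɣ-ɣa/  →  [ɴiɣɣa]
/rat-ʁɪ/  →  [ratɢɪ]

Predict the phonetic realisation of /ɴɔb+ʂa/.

The data show progressive manner assimilation: /ɣ/ → [g] after /c/; /ɸ/ → [p] after /ɖ/; /ʁ/ → [ɢ] after /t/. In each pair only manner changes, matching the preceding consonant, while place and voice stay constant.
No alternation appears in [ɴiɣɣa]: there the adjacent consonants already agree in manner (/ɣ/ and /ɣ/ are both fricatives), so this form is consistent with the same rule.
The rule targets /ʂ/ (voiceless retroflex fricative), which sits after the trigger /b/ (stop).
The voiceless retroflex stop is [ʈ], so /ʂ/ → [ʈ].

[ɴɔbʈa]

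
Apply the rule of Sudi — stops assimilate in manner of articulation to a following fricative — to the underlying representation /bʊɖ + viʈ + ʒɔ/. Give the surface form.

[bʊʐviʂʒɔ]

/ɖ/ is a voiced retroflex stop. The following trigger /v/ is a fricative, so /ɖ/ must become a fricative as well.
Changing only its manner to fricative gives [ʐ] — the voiced retroflex fricative.
The same rule applies at the second boundary: /ʈ/ → [ʂ] next to /ʒ/.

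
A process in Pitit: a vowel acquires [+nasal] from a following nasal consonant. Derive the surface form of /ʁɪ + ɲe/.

The vowel /ɪ/ is adjacent to the following nasal /ɲ/, so it acquires [+nasal] and surfaces as [ɪ̃].

[ʁɪ̃ɲe]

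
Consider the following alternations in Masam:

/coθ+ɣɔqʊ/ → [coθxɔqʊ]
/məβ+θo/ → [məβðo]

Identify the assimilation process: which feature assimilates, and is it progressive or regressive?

progressive voicing assimilation

Underlying /ɣ/ is realised as [x] next to /θ/; /θ/ itself does not change.
The change voiced → voiceless matches the voicing of the preceding /θ/, identifying this as voicing assimilation.
Place and manner are unchanged, so the assimilation is partial, not total.
Checking the remaining alternation: /θ/ → [ð] after /β/ (voiceless → voiced, matching voiced) — only voicing changes, and always toward the preceding segment.
Since the segment that changes follows the conditioning segment, the assimilation is progressive.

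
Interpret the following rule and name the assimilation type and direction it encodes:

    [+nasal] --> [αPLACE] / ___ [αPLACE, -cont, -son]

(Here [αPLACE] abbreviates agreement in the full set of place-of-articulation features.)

The rule copies the place features (abbreviated [PLACE]) from the environment onto the target, so the assimilating feature is place.
Since the environment is written after the underscore, the trigger follows the target; the direction is regressive.

regressive place assimilation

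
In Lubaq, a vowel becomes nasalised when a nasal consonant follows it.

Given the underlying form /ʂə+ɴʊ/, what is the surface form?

[ʂə̃ɴʊ]

The vowel /ə/ is adjacent to the following nasal /ɴ/, so it acquires [+nasal] and surfaces as [ə̃].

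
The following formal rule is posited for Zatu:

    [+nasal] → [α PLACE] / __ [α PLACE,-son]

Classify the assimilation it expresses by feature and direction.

regressive place assimilation

The shared variable α links the value of the place features (abbreviated [PLACE]) on the target to the same value on the neighbouring segment, so place is the feature that assimilates.
Since the environment is written after the underscore, the trigger follows the target; the direction is regressive.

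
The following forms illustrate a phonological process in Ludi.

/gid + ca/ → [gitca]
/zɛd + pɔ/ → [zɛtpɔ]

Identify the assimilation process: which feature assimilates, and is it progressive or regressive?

regressive voicing assimilation

Underlying /d/ is realised as [t] next to /c/; /c/ itself does not change.
The change voiced → voiceless matches the voicing of the following /c/, identifying this as voicing assimilation.
Place and manner are unchanged, so the assimilation is partial, not total.
The other alternating form patterns the same way: /d/ → [t] before /p/ (voiced → voiceless, matching voiceless) — only voicing changes, and always toward the following segment.
Since the segment that changes precedes the conditioning segment, the assimilation is regressive.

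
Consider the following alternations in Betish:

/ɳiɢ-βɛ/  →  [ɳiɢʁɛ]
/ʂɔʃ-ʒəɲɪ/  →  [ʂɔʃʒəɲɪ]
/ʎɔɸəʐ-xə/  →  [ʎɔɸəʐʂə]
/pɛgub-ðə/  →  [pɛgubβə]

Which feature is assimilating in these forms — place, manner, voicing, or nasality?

The segment that alternates is /β/, which surfaces as [ʁ] when adjacent to /ɢ/.
/β/ is bilabial while /ɢ/ is uvular; the output [ʁ] is uvular, matching the trigger — so the feature that spreads is place.
The same holds elsewhere in the data: /x/ → [ʂ] after /ʐ/ (velar → retroflex, matching retroflex); /ð/ → [β] after /b/ (dental → bilabial, matching bilabial) — only place changes, and always toward the preceding segment.
Nothing changes in [ʂɔʃʒəɲɪ]: there the adjacent consonants already agree in place (/ʒ/ and /ʃ/ are both postalveolar), so this form is consistent with the same rule.

place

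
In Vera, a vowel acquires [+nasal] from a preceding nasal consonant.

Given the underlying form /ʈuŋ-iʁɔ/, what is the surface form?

[ʈuŋĩʁɔ]

/i/ sits next to the nasal /ŋ/ and is therefore nasalised to [ĩ].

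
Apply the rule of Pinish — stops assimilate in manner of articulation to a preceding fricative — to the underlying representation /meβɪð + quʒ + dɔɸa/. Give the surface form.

The rule targets /q/ (voiceless uvular stop), which sits after the trigger /ð/ (fricative).
Changing only its manner to fricative gives [χ] — the voiceless uvular fricative.
At the second juncture, /d/ likewise becomes [z] adjacent to /ʒ/.

[meβɪðχuʒzɔɸa]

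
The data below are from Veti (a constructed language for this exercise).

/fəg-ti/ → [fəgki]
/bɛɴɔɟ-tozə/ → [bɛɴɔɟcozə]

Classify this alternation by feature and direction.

progressive place assimilation

Underlying /t/ is realised as [k] next to /g/; /g/ itself does not change.
The change alveolar → velar matches the place of the preceding /g/, identifying this as place assimilation.
Manner and voice are unchanged, so the assimilation is partial, not total.
Checking the remaining alternation: /t/ → [c] after /ɟ/ (alveolar → palatal, matching palatal) — only place changes, and always toward the preceding segment.
Since the segment that changes follows the conditioning segment, the assimilation is progressive.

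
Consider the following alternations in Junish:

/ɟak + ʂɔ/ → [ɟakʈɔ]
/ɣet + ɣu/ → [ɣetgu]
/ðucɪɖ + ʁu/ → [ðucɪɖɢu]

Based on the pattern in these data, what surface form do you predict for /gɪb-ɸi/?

The data show progressive manner assimilation: /ʂ/ → [ʈ] after /k/; /ɣ/ → [g] after /t/; /ʁ/ → [ɢ] after /ɖ/. In each pair only manner changes, matching the preceding consonant, while place and voice stay constant.
The rule targets /ɸ/ (voiceless bilabial fricative), which sits after the trigger /b/ (stop).
A voiceless bilabial stop is [p], so the surface segment is [p].

[gɪbpi]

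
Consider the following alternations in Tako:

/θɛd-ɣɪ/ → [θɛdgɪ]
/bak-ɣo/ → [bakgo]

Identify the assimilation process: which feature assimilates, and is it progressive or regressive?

progressive manner assimilation

The segment that alternates is /ɣ/, which surfaces as [g] when adjacent to /d/.
The change fricative → stop matches the manner of the preceding /d/, identifying this as manner assimilation.
Place and voice are unchanged, so the assimilation is partial, not total.
The same holds elsewhere in the data: /ɣ/ → [g] after /k/ (fricative → stop, matching a stop) — only manner changes, and always toward the preceding segment.
The trigger is the preceding segment, so the direction is progressive (perseverative).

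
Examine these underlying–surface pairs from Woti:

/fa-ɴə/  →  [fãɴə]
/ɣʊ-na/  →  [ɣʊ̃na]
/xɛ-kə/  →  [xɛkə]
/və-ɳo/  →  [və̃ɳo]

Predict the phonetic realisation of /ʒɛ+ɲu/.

The data show regressive nasality assimilation (vowel nasalisation): /a/ → [ã] before /ɴ/; /ʊ/ → [ʊ̃] before /n/; /ə/ → [ə̃] before /ɳ/ — a vowel is nasalised by an immediately following nasal consonant.
No change occurs in [xɛkə] because the vowel at the boundary is adjacent to an oral consonant, not a nasal (/ɛ/ next to /k/).
/ɛ/ sits next to the nasal /ɲ/ and is therefore nasalised to [ɛ̃].

[ʒɛ̃ɲu]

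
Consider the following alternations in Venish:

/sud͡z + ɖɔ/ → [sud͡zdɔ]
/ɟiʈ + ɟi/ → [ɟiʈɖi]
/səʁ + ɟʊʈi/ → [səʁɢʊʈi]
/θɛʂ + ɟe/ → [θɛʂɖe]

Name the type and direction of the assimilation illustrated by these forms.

progressive place assimilation

The segment that alternates is /ɖ/, which surfaces as [d] when adjacent to /d͡z/.
/ɖ/ is retroflex while /d͡z/ is alveolar; the output [d] is alveolar, matching the trigger — so the feature that spreads is place.
Manner and voice are unchanged, so the assimilation is partial, not total.
The other alternating forms pattern the same way: /ɟ/ → [ɖ] after /ʈ/ (palatal → retroflex, matching retroflex); /ɟ/ → [ɢ] after /ʁ/ (palatal → uvular, matching uvular); /ɟ/ → [ɖ] after /ʂ/ (palatal → retroflex, matching retroflex) — only place changes, and always toward the preceding segment.
The trigger is the preceding segment, so the direction is progressive (perseverative).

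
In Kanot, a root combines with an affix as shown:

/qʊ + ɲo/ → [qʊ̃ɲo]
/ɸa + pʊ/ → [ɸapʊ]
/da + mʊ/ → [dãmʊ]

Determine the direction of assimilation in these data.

regressive

The vowel /ʊ/ surfaces as nasalised [ʊ̃] next to the following nasal /ɲ/ — it has acquired the [+nasal] feature of its neighbour.
Likewise in the remaining data: /a/ → [ã] before /m/ — each time a vowel is nasalised next to a following nasal.
No change occurs in [ɸapʊ] because the vowel at the boundary is adjacent to an oral consonant, not a nasal (/a/ next to /p/).
Because the conditioning nasal is to the right of the vowel that changes, the process is regressive (anticipatory).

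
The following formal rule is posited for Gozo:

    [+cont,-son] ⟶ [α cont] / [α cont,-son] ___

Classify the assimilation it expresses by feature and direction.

progressive manner assimilation

The rule copies [cont] (continuancy) from the environment onto the target fricatives; since [±cont] encodes the stop/fricative manner contrast, the assimilating dimension is manner.
The conditioning segment sits to the left of the focus bar, meaning the trigger precedes the segment that changes — progressive assimilation.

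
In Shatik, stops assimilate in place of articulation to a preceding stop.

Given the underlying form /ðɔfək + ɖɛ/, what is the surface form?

[ðɔfəkgɛ]

The rule targets /ɖ/ (voiced retroflex stop), which sits after the trigger /k/ (velar).
Changing only its place to velar gives [g] — the voiced velar stop.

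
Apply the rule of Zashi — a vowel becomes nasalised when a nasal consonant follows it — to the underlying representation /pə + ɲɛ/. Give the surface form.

/ə/ sits next to the nasal /ɲ/ and is therefore nasalised to [ə̃].

[pə̃ɲɛ]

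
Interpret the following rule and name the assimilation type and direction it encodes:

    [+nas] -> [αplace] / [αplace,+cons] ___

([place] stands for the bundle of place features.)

progressive place assimilation

The rule copies the place features (abbreviated [place]) from the environment onto the target, so the assimilating feature is place.
Since the environment is written before the underscore, the trigger precedes the target; the direction is progressive.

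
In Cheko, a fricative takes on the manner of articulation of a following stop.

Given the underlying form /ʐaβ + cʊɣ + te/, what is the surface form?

/β/ is a voiced bilabial fricative. The following trigger /c/ is a stop, so /β/ must become a stop as well.
A voiced bilabial stop is [b], so the surface segment is [b].
At the second juncture, /ɣ/ likewise becomes [g] adjacent to /t/.

[ʐabcʊgte]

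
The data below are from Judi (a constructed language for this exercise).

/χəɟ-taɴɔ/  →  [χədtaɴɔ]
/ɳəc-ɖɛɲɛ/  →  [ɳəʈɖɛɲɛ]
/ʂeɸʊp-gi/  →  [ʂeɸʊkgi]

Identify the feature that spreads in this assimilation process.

The segment that alternates is /ɟ/, which surfaces as [d] when adjacent to /t/.
/ɟ/ is palatal while /t/ is alveolar; the output [d] is alveolar, matching the trigger — so the feature that spreads is place.
The same holds elsewhere in the data: /c/ → [ʈ] before /ɖ/ (palatal → retroflex, matching retroflex); /p/ → [k] before /g/ (bilabial → velar, matching velar) — only place changes, and always toward the following segment.

place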